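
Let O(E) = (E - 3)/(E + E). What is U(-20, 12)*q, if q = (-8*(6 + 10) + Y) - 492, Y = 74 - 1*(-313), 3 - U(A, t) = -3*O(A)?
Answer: -44037/40 ≈ -1100.9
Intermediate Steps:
O(E) = (-3 + E)/(2*E) (O(E) = (-3 + E)/((2*E)) = (-3 + E)*(1/(2*E)) = (-3 + E)/(2*E))
U(A, t) = 3 + 3*(-3 + A)/(2*A) (U(A, t) = 3 - (-3)*(-3 + A)/(2*A) = 3 + 3*(-3 + A)/(2*A))
Y = 387 (Y = 74 + 313 = 387)
q = -233 (q = (-8*(6 + 10) + 387) - 492 = (-8*16 + 387) - 492 = (-128 + 387) - 492 = 259 - 492 = -233)
U(-20, 12)*q = ((9/2)*(-1 - 20)/(-20))*(-233) = ((9/2)*(-1/20)*(-21))*(-233) = (189/40)*(-233) = -44037/40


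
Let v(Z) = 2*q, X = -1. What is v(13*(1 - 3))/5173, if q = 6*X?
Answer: -12/5173 ≈ -0.0023197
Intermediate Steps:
q = -6 (q = 6*(-1) = -6)
v(Z) = -12 (v(Z) = 2*(-6) = -12)
v(13*(1 - 3))/5173 = -12/5173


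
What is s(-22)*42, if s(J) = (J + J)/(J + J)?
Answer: 42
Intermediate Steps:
s(J) = 1 (s(J) = (2*J)/((2*J)) = (2*J)*(1/(2*J)) = 1)
s(-22)*42 = 1*42 = 42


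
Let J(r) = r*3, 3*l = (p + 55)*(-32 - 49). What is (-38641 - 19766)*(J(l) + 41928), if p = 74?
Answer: -1838593953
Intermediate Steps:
l = -3483 (l = ((74 + 55)*(-32 - 49))/3 = (129*(-81))/3 = (⅓)*(-10449) = -3483)
J(r) = 3*r
(-38641 - 19766)*(J(l) + 41928) = (-38641 - 19766)*(3*(-3483) + 41928) = -58407*(-10449 + 41928) = -58407*31479 = -1838593953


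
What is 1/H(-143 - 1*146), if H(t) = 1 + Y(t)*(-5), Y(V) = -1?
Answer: 1/6 ≈ 0.16667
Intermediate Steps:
H(t) = 6 (H(t) = 1 - 1*(-5) = 1 + 5 = 6)
1/H(-143 - 1*146) = 1/6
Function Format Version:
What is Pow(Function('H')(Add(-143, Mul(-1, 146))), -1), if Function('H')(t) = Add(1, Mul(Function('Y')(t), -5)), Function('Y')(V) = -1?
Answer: Rational(1, 6) ≈ 0.16667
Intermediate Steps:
Function('H')(t) = 6 (Function('H')(t) = Add(1, Mul(-1, -5)) = Add(1, 5) = 6)
Pow(Function('H')(Add(-143, Mul(-1, 146))), -1) = Pow(6, -1) = Rational(1, 6)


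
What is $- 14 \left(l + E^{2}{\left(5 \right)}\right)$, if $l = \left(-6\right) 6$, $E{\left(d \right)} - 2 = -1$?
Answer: $490$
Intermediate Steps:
$E{\left(d \right)} = 1$ ($E{\left(d \right)} = 2 - 1 = 1$)
$l = -36$
$- 14 \left(l + E^{2}{\left(5 \right)}\right) = - 14 \left(-36 + 1^{2}\right) = - 14 \left(-36 + 1\right) = \left(-14\right) \left(-35\right) = 490$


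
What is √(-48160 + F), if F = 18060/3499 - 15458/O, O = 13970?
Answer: I*√28765413144805231565/24440515 ≈ 219.44*I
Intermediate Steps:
F = 99105329/24440515 (F = 18060/3499 - 15458/13970 = 18060*(1/3499) - 15458*1/13970 = 18060/3499 - 7729/6985 = 99105329/24440515 ≈ 4.0550)
√(-48160 + F) = √(-48160 + 99105329/24440515) = √(-1176956097071/24440515) = I*√28765413144805231565/24440515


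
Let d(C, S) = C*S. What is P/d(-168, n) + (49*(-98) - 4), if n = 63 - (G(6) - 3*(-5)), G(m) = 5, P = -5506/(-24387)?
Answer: -423340569017/88085844 ≈ -4806.0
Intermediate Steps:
P = 5506/24387 (P = -5506*(-1/24387) = 5506/24387 ≈ 0.22578)
n = 43 (n = 63 - (5 - 3*(-5)) = 63 - (5 + 15) = 63 - 1*20 = 63 - 20 = 43)
P/d(-168, n) + (49*(-98) - 4) = 5506/(24387*((-168*43))) + (49*(-98) - 4) = (5506/24387)/(-7224) + (-4802 - 4) = (5506/24387)*(-1/7224) - 4806 = -2753/88085844 - 4806 = -423340569017/88085844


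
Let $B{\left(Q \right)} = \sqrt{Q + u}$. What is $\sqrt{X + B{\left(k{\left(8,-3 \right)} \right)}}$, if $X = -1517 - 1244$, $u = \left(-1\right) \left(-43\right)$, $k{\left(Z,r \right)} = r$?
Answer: $\sqrt{-2761 + 2 \sqrt{10}} \approx 52.485 i$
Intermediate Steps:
$u = 43$
$B{\left(Q \right)} = \sqrt{43 + Q}$ ($B{\left(Q \right)} = \sqrt{Q + 43} = \sqrt{43 + Q}$)
$X = -2761$
$\sqrt{X + B{\left(k{\left(8,-3 \right)} \right)}} = \sqrt{-2761 + \sqrt{43 - 3}} = \sqrt{-2761 + \sqrt{40}} = \sqrt{-2761 + 2 \sqrt{10}}$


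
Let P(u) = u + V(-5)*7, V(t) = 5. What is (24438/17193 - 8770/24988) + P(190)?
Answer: 16187346339/71603114 ≈ 226.07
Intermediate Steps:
P(u) = 35 + u (P(u) = u + 5*7 = u + 35 = 35 + u)
(24438/17193 - 8770/24988) + P(190) = (24438/17193 - 8770/24988) + (35 + 190) = (24438*(1/17193) - 8770*1/24988) + 225 = (8146/5731 - 4385/12494) + 225 = 76645689/71603114 + 225 = 16187346339/71603114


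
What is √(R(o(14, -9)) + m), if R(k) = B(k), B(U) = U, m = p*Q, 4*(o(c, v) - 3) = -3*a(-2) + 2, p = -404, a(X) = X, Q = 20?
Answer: 5*I*√323 ≈ 89.861*I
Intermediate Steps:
o(c, v) = 5 (o(c, v) = 3 + (-3*(-2) + 2)/4 = 3 + (6 + 2)/4 = 3 + (¼)*8 = 3 + 2 = 5)
m = -8080 (m = -404*20 = -8080)
R(k) = k
√(R(o(14, -9)) + m) = √(5 - 8080) = √(-8075) = 5*I*√323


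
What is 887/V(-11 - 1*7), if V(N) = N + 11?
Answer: -887/7 ≈ -126.71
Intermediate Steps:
V(N) = 11 + N
887/V(-11 - 1*7) = 887/(11 + (-11 - 1*7)) = 887/(11 + (-11 - 7)) = 887/(11 - 18) = 887/(-7) = 887*(-⅐) = -887/7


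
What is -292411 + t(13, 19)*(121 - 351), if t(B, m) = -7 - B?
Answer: -287811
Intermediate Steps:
-292411 + t(13, 19)*(121 - 351) = -292411 + (-7 - 1*13)*(121 - 351) = -292411 + (-7 - 13)*(-230) = -292411 - 20*(-230) = -292411 + 4600 = -287811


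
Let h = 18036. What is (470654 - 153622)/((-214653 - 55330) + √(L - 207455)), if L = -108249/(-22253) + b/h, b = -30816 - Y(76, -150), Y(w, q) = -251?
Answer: -34353288280838929248/29255186311151900333 - 32337264*I*√3211992453575645817/29255186311151900333 ≈ -1.1743 - 0.001981*I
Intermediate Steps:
b = -30565 (b = -30816 - 1*(-251) = -30816 + 251 = -30565)
L = 1272216019/401355108 (L = -108249/(-22253) - 30565/18036 = -108249*(-1/22253) - 30565*1/18036 = 108249/22253 - 30565/18036 = 1272216019/401355108 ≈ 3.1698)
(470654 - 153622)/((-214653 - 55330) + √(L - 207455)) = (470654 - 153622)/((-214653 - 55330) + √(1272216019/401355108 - 207455)) = 317032/(-269983 + √(-83261851714121/401355108)) = 317032/(-269983 + I*√3211992453575645817/3934854)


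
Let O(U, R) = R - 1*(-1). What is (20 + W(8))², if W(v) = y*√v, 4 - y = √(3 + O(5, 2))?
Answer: 4*(10 + √2*(4 - √6))² ≈ 594.65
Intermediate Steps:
O(U, R) = 1 + R (O(U, R) = R + 1 = 1 + R)
y = 4 - √6 (y = 4 - √(3 + (1 + 2)) = 4 - √(3 + 3) = 4 - √6 ≈ 1.5505)
W(v) = √v*(4 - √6) (W(v) = (4 - √6)*√v = √v*(4 - √6))
(20 + W(8))² = (20 + √8*(4 - √6))² = (20 + (2*√2)*(4 - √6))² = (20 + 2*√2*(4 - √6))²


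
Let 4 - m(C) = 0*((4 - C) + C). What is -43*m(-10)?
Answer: -172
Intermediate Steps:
m(C) = 4 (m(C) = 4 - 0*((4 - C) + C) = 4 - 0*4 = 4 - 1*0 = 4 + 0 = 4)
-43*m(-10) = -43*4 = -172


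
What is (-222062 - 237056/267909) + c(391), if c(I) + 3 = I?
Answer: -59388696722/267909 ≈ -2.2168e+5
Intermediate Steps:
c(I) = -3 + I
(-222062 - 237056/267909) + c(391) = (-222062 - 237056/267909) + (-3 + 391) = (-222062 - 237056*1/267909) + 388 = (-222062 - 237056/267909) + 388 = -59492645414/267909 + 388 = -59388696722/267909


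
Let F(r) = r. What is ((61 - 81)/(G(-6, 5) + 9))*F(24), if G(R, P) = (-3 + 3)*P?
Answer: -160/3 ≈ -53.333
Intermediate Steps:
G(R, P) = 0 (G(R, P) = 0*P = 0)
((61 - 81)/(G(-6, 5) + 9))*F(24) = ((61 - 81)/(0 + 9))*24 = -20/9*24 = -160/3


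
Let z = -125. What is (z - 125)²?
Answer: 62500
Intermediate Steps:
(z - 125)² = (-125 - 125)² = (-250)² = 62500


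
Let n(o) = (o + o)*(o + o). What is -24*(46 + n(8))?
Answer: -7248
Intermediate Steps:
n(o) = 4*o² (n(o) = (2*o)*(2*o) = 4*o²)
-24*(46 + n(8)) = -24*(46 + 4*8²) = -24*(46 + 4*64) = -24*(46 + 256) = -24*302 = -7248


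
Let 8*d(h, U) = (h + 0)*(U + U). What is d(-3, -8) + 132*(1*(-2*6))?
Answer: -1578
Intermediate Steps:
d(h, U) = U*h/4 (d(h, U) = ((h + 0)*(U + U))/8 = (h*(2*U))/8 = (2*U*h)/8 = U*h/4)
d(-3, -8) + 132*(1*(-2*6)) = (¼)*(-8)*(-3) + 132*(1*(-2*6)) = 6 + 132*(1*(-12)) = 6 + 132*(-12) = 6 - 1584 = -1578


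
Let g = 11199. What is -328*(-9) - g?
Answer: -8247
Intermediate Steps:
-328*(-9) - g = -328*(-9) - 1*11199 = 2952 - 11199 = -8247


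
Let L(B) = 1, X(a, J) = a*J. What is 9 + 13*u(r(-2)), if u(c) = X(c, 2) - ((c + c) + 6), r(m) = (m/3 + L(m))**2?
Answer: -69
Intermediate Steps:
X(a, J) = J*a
r(m) = (1 + m/3)**2 (r(m) = (m/3 + 1)**2 = (1 + m/3)**2)
u(c) = -6 (u(c) = 2*c - ((c + c) + 6) = 2*c - (2*c + 6) = 2*c - (6 + 2*c) = 2*c + (-6 - 2*c) = -6)
9 + 13*u(r(-2)) = 9 + 13*(-6) = 9 - 78 = -69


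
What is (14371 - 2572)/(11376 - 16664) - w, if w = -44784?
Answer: 236805993/5288 ≈ 44782.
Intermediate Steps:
(14371 - 2572)/(11376 - 16664) - w = (14371 - 2572)/(11376 - 16664) - 1*(-44784) = 11799/(-5288) + 44784 = 11799*(-1/5288) + 44784 = -11799/5288 + 44784 = 236805993/5288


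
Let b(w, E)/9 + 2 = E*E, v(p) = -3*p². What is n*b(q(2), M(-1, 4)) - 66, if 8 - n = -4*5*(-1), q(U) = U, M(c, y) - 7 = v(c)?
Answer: -1578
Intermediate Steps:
M(c, y) = 7 - 3*c²
b(w, E) = -18 + 9*E² (b(w, E) = -18 + 9*(E*E) = -18 + 9*E²)
n = -12 (n = 8 - (-4*5)*(-1) = 8 - (-20)*(-1) = 8 - 1*20 = 8 - 20 = -12)
n*b(q(2), M(-1, 4)) - 66 = -12*(-18 + 9*(7 - 3*(-1)²)²) - 66 = -12*(-18 + 9*(7 - 3*1)²) - 66 = -12*(-18 + 9*(7 - 3)²) - 66 = -12*(-18 + 9*4²) - 66 = -12*(-18 + 9*16) - 66 = -12*(-18 + 144) - 66 = -12*126 - 66 = -1512 - 66 = -1578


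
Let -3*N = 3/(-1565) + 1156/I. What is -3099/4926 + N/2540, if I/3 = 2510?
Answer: -927637603121/1474475097780 ≈ -0.62913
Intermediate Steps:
I = 7530 (I = 3*2510 = 7530)
N = -35731/707067 (N = -(3/(-1565) + 1156/7530)/3 = -(3*(-1/1565) + 1156*(1/7530))/3 = -(-3/1565 + 578/3765)/3 = -⅓*35731/235689 = -35731/707067 ≈ -0.050534)
-3099/4926 + N/2540 = -3099/4926 - 35731/707067/2540 = -3099*1/4926 - 35731/707067*1/2540 = -1033/1642 - 35731/1795950180 = -927637603121/1474475097780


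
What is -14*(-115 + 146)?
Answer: -434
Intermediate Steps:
-14*(-115 + 146) = -14*31 = -434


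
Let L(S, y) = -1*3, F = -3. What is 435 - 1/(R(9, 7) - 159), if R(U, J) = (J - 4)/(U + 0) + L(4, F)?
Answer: 210978/485 ≈ 435.01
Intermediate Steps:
L(S, y) = -3
R(U, J) = -3 + (-4 + J)/U (R(U, J) = (J - 4)/(U + 0) - 3 = (-4 + J)/U - 3 = -3 + (-4 + J)/U)
435 - 1/(R(9, 7) - 159) = 435 - 1/((-4 + 7 - 3*9)/9 - 159) = 435 - 1/((-4 + 7 - 27)/9 - 159) = 435 - 1/((1/9)*(-24) - 159) = 435 - 1/(-8/3 - 159) = 435 - 1/(-485/3) = 435 - 1*(-3/485) = 435 + 3/485 = 210978/485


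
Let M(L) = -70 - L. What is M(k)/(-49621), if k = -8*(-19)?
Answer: 222/49621 ≈ 0.0044739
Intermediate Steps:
k = 152
M(k)/(-49621) = (-70 - 1*152)/(-49621) = (-70 - 152)*(-1/49621) = -222*(-1/49621) = 222/49621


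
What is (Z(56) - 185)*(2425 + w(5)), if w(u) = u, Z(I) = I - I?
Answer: -449550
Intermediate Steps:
Z(I) = 0
(Z(56) - 185)*(2425 + w(5)) = (0 - 185)*(2425 + 5) = -185*2430 = -449550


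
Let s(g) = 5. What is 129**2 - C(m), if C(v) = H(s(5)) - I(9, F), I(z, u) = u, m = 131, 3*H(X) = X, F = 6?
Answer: 49936/3 ≈ 16645.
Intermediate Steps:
H(X) = X/3
C(v) = -13/3 (C(v) = (1/3)*5 - 1*6 = 5/3 - 6 = -13/3)
129**2 - C(m) = 129**2 - 1*(-13/3) = 16641 + 13/3 = 49936/3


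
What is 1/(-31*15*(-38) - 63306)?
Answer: -1/45636 ≈ -2.1913e-5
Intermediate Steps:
1/(-31*15*(-38) - 63306) = 1/(-465*(-38) - 63306) = 1/(17670 - 63306) = 1/(-45636) = -1/45636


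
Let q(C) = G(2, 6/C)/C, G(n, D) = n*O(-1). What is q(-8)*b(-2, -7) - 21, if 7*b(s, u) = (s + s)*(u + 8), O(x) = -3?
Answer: -150/7 ≈ -21.429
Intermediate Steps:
G(n, D) = -3*n (G(n, D) = n*(-3) = -3*n)
b(s, u) = 2*s*(8 + u)/7 (b(s, u) = ((s + s)*(u + 8))/7 = ((2*s)*(8 + u))/7 = (2*s*(8 + u))/7 = 2*s*(8 + u)/7)
q(C) = -6/C (q(C) = (-3*2)/C = -6/C)
q(-8)*b(-2, -7) - 21 = (-6/(-8))*((2/7)*(-2)*(8 - 7)) - 21 = (-6*(-⅛))*((2/7)*(-2)*1) - 21 = (¾)*(-4/7) - 21 = -3/7 - 21 = -150/7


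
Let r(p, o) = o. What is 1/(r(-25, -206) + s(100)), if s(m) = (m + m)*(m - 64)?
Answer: 1/6994 ≈ 0.00014298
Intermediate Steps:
s(m) = 2*m*(-64 + m) (s(m) = (2*m)*(-64 + m) = 2*m*(-64 + m))
1/(r(-25, -206) + s(100)) = 1/(-206 + 2*100*(-64 + 100)) = 1/(-206 + 2*100*36) = 1/(-206 + 7200) = 1/6994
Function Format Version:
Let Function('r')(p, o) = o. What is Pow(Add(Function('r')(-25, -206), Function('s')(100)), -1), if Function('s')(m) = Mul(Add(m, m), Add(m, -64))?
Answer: Rational(1, 6994) ≈ 0.00014298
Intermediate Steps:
Function('s')(m) = Mul(2, m, Add(-64, m)) (Function('s')(m) = Mul(Mul(2, m), Add(-64, m)) = Mul(2, m, Add(-64, m)))
Pow(Add(Function('r')(-25, -206), Function('s')(100)), -1) = Pow(Add(-206, Mul(2, 100, Add(-64, 100))), -1) = Pow(Add(-206, Mul(2, 100, 36)), -1) = Pow(Add(-206, 7200), -1) = Pow(6994, -1) = Rational(1, 6994)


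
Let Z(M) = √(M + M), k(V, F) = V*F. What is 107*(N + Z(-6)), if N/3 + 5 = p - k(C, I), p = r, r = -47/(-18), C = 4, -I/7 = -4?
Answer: -220313/6 + 214*I*√3 ≈ -36719.0 + 370.66*I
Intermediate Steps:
I = 28 (I = -7*(-4) = 28)
k(V, F) = F*V
r = 47/18 (r = -47*(-1/18) = 47/18 ≈ 2.6111)
p = 47/18 ≈ 2.6111
Z(M) = √2*√M (Z(M) = √(2*M) = √2*√M)
N = -2059/6 (N = -15 + 3*(47/18 - 28*4) = -15 + 3*(47/18 - 1*112) = -15 + 3*(47/18 - 112) = -15 + 3*(-1969/18) = -15 - 1969/6 = -2059/6 ≈ -343.17)
107*(N + Z(-6)) = 107*(-2059/6 + √2*√(-6)) = 107*(-2059/6 + √2*(I*√6)) = 107*(-2059/6 + 2*I*√3) = -220313/6 + 214*I*√3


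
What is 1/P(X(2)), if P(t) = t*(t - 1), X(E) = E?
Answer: ½ ≈ 0.50000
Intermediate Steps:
P(t) = t*(-1 + t)
1/P(X(2)) = 1/(2*(-1 + 2)) = 1/(2*1) = 1/2 = ½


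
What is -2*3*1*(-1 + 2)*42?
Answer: -252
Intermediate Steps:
-2*3*1*(-1 + 2)*42 = -6*42 = -252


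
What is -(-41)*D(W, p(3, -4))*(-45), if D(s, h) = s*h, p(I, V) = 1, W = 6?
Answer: -11070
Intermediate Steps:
D(s, h) = h*s
-(-41)*D(W, p(3, -4))*(-45) = -(-41)*1*6*(-45) = -(-41)*6*(-45) = -41*(-6)*(-45) = 246*(-45) = -11070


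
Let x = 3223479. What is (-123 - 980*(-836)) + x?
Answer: 4042636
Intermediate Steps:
(-123 - 980*(-836)) + x = (-123 - 980*(-836)) + 3223479 = (-123 + 819280) + 3223479 = 819157 + 3223479 = 4042636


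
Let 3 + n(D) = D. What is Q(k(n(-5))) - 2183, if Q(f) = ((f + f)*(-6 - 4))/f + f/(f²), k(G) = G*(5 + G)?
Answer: -52871/24 ≈ -2203.0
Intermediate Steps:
n(D) = -3 + D
Q(f) = -20 + 1/f (Q(f) = ((2*f)*(-10))/f + f/f² = (-20*f)/f + 1/f = -20 + 1/f)
Q(k(n(-5))) - 2183 = (-20 + 1/((-3 - 5)*(5 + (-3 - 5)))) - 2183 = (-20 + 1/(-8*(5 - 8))) - 2183 = (-20 + 1/(-8*(-3))) - 2183 = (-20 + 1/24) - 2183 = -479/24 - 2183 = -52871/24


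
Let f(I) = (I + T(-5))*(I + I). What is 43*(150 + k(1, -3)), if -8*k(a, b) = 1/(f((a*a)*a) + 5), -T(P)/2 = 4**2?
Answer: 2941243/456 ≈ 6450.1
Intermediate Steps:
T(P) = -32 (T(P) = -2*4**2 = -2*16 = -32)
f(I) = 2*I*(-32 + I) (f(I) = (I - 32)*(I + I) = (-32 + I)*(2*I) = 2*I*(-32 + I))
k(a, b) = -1/(8*(5 + 2*a**3*(-32 + a**3))) (k(a, b) = -1/(8*(2*((a*a)*a)*(-32 + (a*a)*a) + 5)) = -1/(8*(2*(a**2*a)*(-32 + a**2*a) + 5)) = -1/(8*(2*a**3*(-32 + a**3) + 5)) = -1/(8*(5 + 2*a**3*(-32 + a**3))))
43*(150 + k(1, -3)) = 43*(150 - 1/(40 + 16*1**3*(-32 + 1**3))) = 43*(150 - 1/(40 + 16*1*(-32 + 1))) = 43*(150 - 1/(40 + 16*1*(-31))) = 43*(150 - 1/(40 - 496)) = 43*(150 - 1/(-456)) = 43*(150 - 1*(-1/456)) = 43*(150 + 1/456) = 43*(68401/456) = 2941243/456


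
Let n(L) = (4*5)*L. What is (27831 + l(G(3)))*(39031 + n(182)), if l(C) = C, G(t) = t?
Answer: 1187704614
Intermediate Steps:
n(L) = 20*L
(27831 + l(G(3)))*(39031 + n(182)) = (27831 + 3)*(39031 + 20*182) = 27834*(39031 + 3640) = 27834*42671 = 1187704614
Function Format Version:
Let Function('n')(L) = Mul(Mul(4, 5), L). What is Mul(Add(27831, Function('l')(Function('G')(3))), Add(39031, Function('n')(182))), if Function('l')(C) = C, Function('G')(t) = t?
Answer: 1187704614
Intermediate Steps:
Function('n')(L) = Mul(20, L)
Mul(Add(27831, Function('l')(Function('G')(3))), Add(39031, Function('n')(182))) = Mul(Add(27831, 3), Add(39031, Mul(20, 182))) = Mul(27834, Add(39031, 3640)) = Mul(27834, 42671) = 1187704614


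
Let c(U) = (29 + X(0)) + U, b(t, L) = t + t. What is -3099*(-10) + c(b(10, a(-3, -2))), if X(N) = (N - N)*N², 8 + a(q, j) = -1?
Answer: 31039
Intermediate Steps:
a(q, j) = -9 (a(q, j) = -8 - 1 = -9)
b(t, L) = 2*t
X(N) = 0 (X(N) = 0*N² = 0)
c(U) = 29 + U (c(U) = (29 + 0) + U = 29 + U)
-3099*(-10) + c(b(10, a(-3, -2))) = -3099*(-10) + (29 + 2*10) = 30990 + (29 + 20) = 30990 + 49 = 31039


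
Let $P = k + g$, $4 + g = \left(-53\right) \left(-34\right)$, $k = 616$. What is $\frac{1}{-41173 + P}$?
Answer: $- \frac{1}{38759} \approx -2.58 \cdot 10^{-5}$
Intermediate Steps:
$g = 1798$ ($g = -4 - -1802 = -4 + 1802 = 1798$)
$P = 2414$ ($P = 616 + 1798 = 2414$)
$\frac{1}{-41173 + P} = \frac{1}{-41173 + 2414} = \frac{1}{-38759} = - \frac{1}{38759}$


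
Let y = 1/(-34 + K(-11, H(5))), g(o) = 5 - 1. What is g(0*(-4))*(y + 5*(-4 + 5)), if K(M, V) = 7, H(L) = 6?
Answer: 536/27 ≈ 19.852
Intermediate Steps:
g(o) = 4
y = -1/27 (y = 1/(-34 + 7) = 1/(-27) = -1/27 ≈ -0.037037)
g(0*(-4))*(y + 5*(-4 + 5)) = 4*(-1/27 + 5*(-4 + 5)) = 4*(-1/27 + 5*1) = 4*(-1/27 + 5) = 4*(134/27) = 536/27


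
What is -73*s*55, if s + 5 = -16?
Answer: 84315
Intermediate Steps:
s = -21 (s = -5 - 16 = -21)
-73*s*55 = -73*(-21)*55 = 1533*55 = 84315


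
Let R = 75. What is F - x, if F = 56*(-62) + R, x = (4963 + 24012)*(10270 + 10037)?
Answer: -588398722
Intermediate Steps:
x = 588395325 (x = 28975*20307 = 588395325)
F = -3397 (F = 56*(-62) + 75 = -3472 + 75 = -3397)
F - x = -3397 - 1*588395325 = -3397 - 588395325 = -588398722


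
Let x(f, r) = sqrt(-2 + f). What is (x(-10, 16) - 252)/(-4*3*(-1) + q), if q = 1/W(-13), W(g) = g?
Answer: -3276/155 + 26*I*sqrt(3)/155 ≈ -21.135 + 0.29054*I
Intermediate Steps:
q = -1/13 (q = 1/(-13) = -1/13 ≈ -0.076923)
(x(-10, 16) - 252)/(-4*3*(-1) + q) = (sqrt(-2 - 10) - 252)/(-4*3*(-1) - 1/13) = (sqrt(-12) - 252)/(-12*(-1) - 1/13) = (2*I*sqrt(3) - 252)/(12 - 1/13) = (-252 + 2*I*sqrt(3))/(155/13) = (-252 + 2*I*sqrt(3))*(13/155) = -3276/155 + 26*I*sqrt(3)/155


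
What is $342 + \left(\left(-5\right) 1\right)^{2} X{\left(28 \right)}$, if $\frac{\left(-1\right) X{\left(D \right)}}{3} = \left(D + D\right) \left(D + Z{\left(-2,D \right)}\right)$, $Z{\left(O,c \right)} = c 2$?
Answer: $-352458$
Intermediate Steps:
$Z{\left(O,c \right)} = 2 c$
$X{\left(D \right)} = - 18 D^{2}$ ($X{\left(D \right)} = - 3 \left(D + D\right) \left(D + 2 D\right) = - 3 \cdot 2 D 3 D = - 3 \cdot 6 D^{2} = - 18 D^{2}$)
$342 + \left(\left(-5\right) 1\right)^{2} X{\left(28 \right)} = 342 + \left(\left(-5\right) 1\right)^{2} \left(- 18 \cdot 28^{2}\right) = 342 + \left(-5\right)^{2} \left(\left(-18\right) 784\right) = 342 + 25 \left(-14112\right) = 342 - 352800 = -352458$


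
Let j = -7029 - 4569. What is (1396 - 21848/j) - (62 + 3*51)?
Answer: 6859543/5799 ≈ 1182.9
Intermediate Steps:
j = -11598
(1396 - 21848/j) - (62 + 3*51) = (1396 - 21848/(-11598)) - (62 + 3*51) = (1396 - 21848*(-1/11598)) - (62 + 153) = (1396 + 10924/5799) - 1*215 = 8106328/5799 - 215 = 6859543/5799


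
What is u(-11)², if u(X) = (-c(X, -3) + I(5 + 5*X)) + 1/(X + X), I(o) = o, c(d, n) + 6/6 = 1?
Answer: 1212201/484 ≈ 2504.5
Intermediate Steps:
c(d, n) = 0 (c(d, n) = -1 + 1 = 0)
u(X) = 5 + 1/(2*X) + 5*X (u(X) = (-1*0 + (5 + 5*X)) + 1/(X + X) = (0 + (5 + 5*X)) + 1/(2*X) = (5 + 5*X) + 1/(2*X) = 5 + 1/(2*X) + 5*X)
u(-11)² = (5 + (½)/(-11) + 5*(-11))² = (5 + (½)*(-1/11) - 55)² = (5 - 1/22 - 55)² = (-1101/22)² = 1212201/484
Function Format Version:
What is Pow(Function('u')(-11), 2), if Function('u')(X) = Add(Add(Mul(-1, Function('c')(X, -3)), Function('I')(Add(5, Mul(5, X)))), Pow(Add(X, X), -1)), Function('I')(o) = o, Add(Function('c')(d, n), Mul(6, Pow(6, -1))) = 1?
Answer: Rational(1212201, 484) ≈ 2504.5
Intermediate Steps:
Function('c')(d, n) = 0 (Function('c')(d, n) = Add(-1, 1) = 0)
Function('u')(X) = Add(5, Mul(Rational(1, 2), Pow(X, -1)), Mul(5, X)) (Function('u')(X) = Add(Add(Mul(-1, 0), Add(5, Mul(5, X))), Pow(Add(X, X), -1)) = Add(Add(0, Add(5, Mul(5, X))), Pow(Mul(2, X), -1)) = Add(Add(5, Mul(5, X)), Mul(Rational(1, 2), Pow(X, -1))) = Add(5, Mul(Rational(1, 2), Pow(X, -1)), Mul(5, X)))
Pow(Function('u')(-11), 2) = Pow(Add(5, Mul(Rational(1, 2), Pow(-11, -1)), Mul(5, -11)), 2) = Pow(Add(5, Mul(Rational(1, 2), Rational(-1, 11)), -55), 2) = Pow(Add(5, Rational(-1, 22), -55), 2) = Pow(Rational(-1101, 22), 2) = Rational(1212201, 484)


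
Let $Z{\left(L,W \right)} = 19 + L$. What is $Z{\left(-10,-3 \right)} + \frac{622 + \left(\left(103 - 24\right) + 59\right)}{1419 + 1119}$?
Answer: $\frac{11801}{1269} \approx 9.2995$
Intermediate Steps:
$Z{\left(-10,-3 \right)} + \frac{622 + \left(\left(103 - 24\right) + 59\right)}{1419 + 1119} = \left(19 - 10\right) + \frac{622 + \left(\left(103 - 24\right) + 59\right)}{1419 + 1119} = 9 + \frac{622 + \left(79 + 59\right)}{2538} = 9 + \frac{622 + 138}{2538} = 9 + \frac{1}{2538} \cdot 760 = 9 + \frac{380}{1269} = \frac{11801}{1269}$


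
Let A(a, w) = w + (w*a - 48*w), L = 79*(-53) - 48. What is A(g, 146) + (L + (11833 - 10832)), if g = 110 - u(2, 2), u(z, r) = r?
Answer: 5672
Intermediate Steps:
L = -4235 (L = -4187 - 48 = -4235)
g = 108 (g = 110 - 1*2 = 110 - 2 = 108)
A(a, w) = -47*w + a*w (A(a, w) = w + (a*w - 48*w) = w + (-48*w + a*w) = -47*w + a*w)
A(g, 146) + (L + (11833 - 10832)) = 146*(-47 + 108) + (-4235 + (11833 - 10832)) = 146*61 + (-4235 + 1001) = 8906 - 3234 = 5672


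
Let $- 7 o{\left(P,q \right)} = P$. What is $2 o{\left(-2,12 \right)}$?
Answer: $\frac{4}{7} \approx 0.57143$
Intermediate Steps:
$o{\left(P,q \right)} = - \frac{P}{7}$
$2 o{\left(-2,12 \right)} = 2 \left(\left(- \frac{1}{7}\right) \left(-2\right)\right) = 2 \cdot \frac{2}{7} = \frac{4}{7}$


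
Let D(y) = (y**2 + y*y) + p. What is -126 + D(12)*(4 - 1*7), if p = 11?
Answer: -1023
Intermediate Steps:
D(y) = 11 + 2*y**2 (D(y) = (y**2 + y*y) + 11 = (y**2 + y**2) + 11 = 2*y**2 + 11 = 11 + 2*y**2)
-126 + D(12)*(4 - 1*7) = -126 + (11 + 2*12**2)*(4 - 1*7) = -126 + (11 + 2*144)*(4 - 7) = -126 + (11 + 288)*(-3) = -126 + 299*(-3) = -126 - 897 = -1023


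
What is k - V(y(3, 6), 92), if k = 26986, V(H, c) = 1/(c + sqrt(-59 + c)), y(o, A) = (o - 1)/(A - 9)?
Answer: 227518874/8431 + sqrt(33)/8431 ≈ 26986.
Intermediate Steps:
y(o, A) = (-1 + o)/(-9 + A)
k - V(y(3, 6), 92) = 26986 - 1/(92 + sqrt(-59 + 92)) = 26986 - 1/(92 + sqrt(33))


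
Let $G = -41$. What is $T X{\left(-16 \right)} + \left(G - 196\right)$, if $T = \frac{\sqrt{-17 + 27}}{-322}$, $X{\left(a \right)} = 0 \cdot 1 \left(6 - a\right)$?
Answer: $-237$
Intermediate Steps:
$X{\left(a \right)} = 0$ ($X{\left(a \right)} = 0 \left(6 - a\right) = 0$)
$T = - \frac{\sqrt{10}}{322}$ ($T = \sqrt{10} \left(- \frac{1}{322}\right) = - \frac{\sqrt{10}}{322} \approx -0.0098207$)
$T X{\left(-16 \right)} + \left(G - 196\right) = - \frac{\sqrt{10}}{322} \cdot 0 - 237 = 0 - 237 = -237$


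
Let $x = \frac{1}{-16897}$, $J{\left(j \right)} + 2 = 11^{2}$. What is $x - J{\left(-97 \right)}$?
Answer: $- \frac{2010744}{16897} \approx -119.0$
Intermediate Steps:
$J{\left(j \right)} = 119$ ($J{\left(j \right)} = -2 + 11^{2} = -2 + 121 = 119$)
$x = - \frac{1}{16897} \approx -5.9182 \cdot 10^{-5}$
$x - J{\left(-97 \right)} = - \frac{1}{16897} - 119 = - \frac{2010744}{16897}$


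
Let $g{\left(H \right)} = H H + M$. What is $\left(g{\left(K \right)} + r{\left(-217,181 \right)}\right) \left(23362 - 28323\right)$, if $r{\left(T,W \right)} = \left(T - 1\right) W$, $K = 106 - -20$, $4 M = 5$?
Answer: $\frac{467936403}{4} \approx 1.1698 \cdot 10^{8}$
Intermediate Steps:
$M = \frac{5}{4}$ ($M = \frac{1}{4} \cdot 5 = \frac{5}{4} \approx 1.25$)
$K = 126$ ($K = 106 + 20 = 126$)
$r{\left(T,W \right)} = W \left(-1 + T\right)$ ($r{\left(T,W \right)} = \left(-1 + T\right) W = W \left(-1 + T\right)$)
$g{\left(H \right)} = \frac{5}{4} + H^{2}$ ($g{\left(H \right)} = H H + \frac{5}{4} = H^{2} + \frac{5}{4} = \frac{5}{4} + H^{2}$)
$\left(g{\left(K \right)} + r{\left(-217,181 \right)}\right) \left(23362 - 28323\right) = \left(\left(\frac{5}{4} + 126^{2}\right) + 181 \left(-1 - 217\right)\right) \left(23362 - 28323\right) = \left(\left(\frac{5}{4} + 15876\right) + 181 \left(-218\right)\right) \left(-4961\right) = \left(\frac{63509}{4} - 39458\right) \left(-4961\right) = \left(- \frac{94323}{4}\right) \left(-4961\right) = \frac{467936403}{4}$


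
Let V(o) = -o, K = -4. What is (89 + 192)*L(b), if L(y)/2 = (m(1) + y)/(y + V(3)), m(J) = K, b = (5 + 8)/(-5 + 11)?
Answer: 6182/5 ≈ 1236.4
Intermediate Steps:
b = 13/6 ≈ 2.1667
m(J) = -4
L(y) = 2*(-4 + y)/(-3 + y) (L(y) = 2*((-4 + y)/(y - 1*3)) = 2*((-4 + y)/(y - 3)) = 2*((-4 + y)/(-3 + y)) = 2*(-4 + y)/(-3 + y))
(89 + 192)*L(b) = (89 + 192)*(2*(-4 + 13/6)/(-3 + 13/6)) = 281*(2*(-11/6)/(-⅚)) = 281*(2*(-6/5)*(-11/6)) = 281*(22/5) = 6182/5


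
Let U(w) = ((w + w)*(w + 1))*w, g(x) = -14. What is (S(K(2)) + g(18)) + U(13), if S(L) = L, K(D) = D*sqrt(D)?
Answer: 4718 + 2*sqrt(2) ≈ 4720.8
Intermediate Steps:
K(D) = D**(3/2)
U(w) = 2*w**2*(1 + w) (U(w) = ((2*w)*(1 + w))*w = (2*w*(1 + w))*w = 2*w**2*(1 + w))
(S(K(2)) + g(18)) + U(13) = (2**(3/2) - 14) + 2*13**2*(1 + 13) = (2*sqrt(2) - 14) + 2*169*14 = (-14 + 2*sqrt(2)) + 4732 = 4718 + 2*sqrt(2)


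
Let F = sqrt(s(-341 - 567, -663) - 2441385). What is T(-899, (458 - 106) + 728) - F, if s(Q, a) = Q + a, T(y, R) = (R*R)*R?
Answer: 1259712000 - 2*I*sqrt(610739) ≈ 1.2597e+9 - 1563.0*I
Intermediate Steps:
T(y, R) = R**3 (T(y, R) = R**2*R = R**3)
F = 2*I*sqrt(610739) (F = sqrt(((-341 - 567) - 663) - 2441385) = sqrt((-908 - 663) - 2441385) = sqrt(-1571 - 2441385) = sqrt(-2442956) = 2*I*sqrt(610739) ≈ 1563.0*I)
T(-899, (458 - 106) + 728) - F = ((458 - 106) + 728)**3 - 2*I*sqrt(610739) = (352 + 728)**3 - 2*I*sqrt(610739) = 1080**3 - 2*I*sqrt(610739) = 1259712000 - 2*I*sqrt(610739)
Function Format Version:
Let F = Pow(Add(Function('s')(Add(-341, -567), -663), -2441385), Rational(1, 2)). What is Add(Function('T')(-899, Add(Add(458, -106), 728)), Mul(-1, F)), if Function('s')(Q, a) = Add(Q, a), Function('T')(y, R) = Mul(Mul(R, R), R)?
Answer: Add(1259712000, Mul(-2, I, Pow(610739, Rational(1, 2)))) ≈ Add(1.2597e+9, Mul(-1563.0, I))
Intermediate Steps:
Function('T')(y, R) = Pow(R, 3) (Function('T')(y, R) = Mul(Pow(R, 2), R) = Pow(R, 3))
F = Mul(2, I, Pow(610739, Rational(1, 2))) (F = Pow(Add(Add(Add(-341, -567), -663), -2441385), Rational(1, 2)) = Pow(Add(Add(-908, -663), -2441385), Rational(1, 2)) = Pow(Add(-1571, -2441385), Rational(1, 2)) = Pow(-2442956, Rational(1, 2)) = Mul(2, I, Pow(610739, Rational(1, 2))) ≈ Mul(1563.0, I))
Add(Function('T')(-899, Add(Add(458, -106), 728)), Mul(-1, F)) = Add(Pow(Add(Add(458, -106), 728), 3), Mul(-1, Mul(2, I, Pow(610739, Rational(1, 2))))) = Add(Pow(Add(352, 728), 3), Mul(-2, I, Pow(610739, Rational(1, 2)))) = Add(Pow(1080, 3), Mul(-2, I, Pow(610739, Rational(1, 2)))) = Add(1259712000, Mul(-2, I, Pow(610739, Rational(1, 2))))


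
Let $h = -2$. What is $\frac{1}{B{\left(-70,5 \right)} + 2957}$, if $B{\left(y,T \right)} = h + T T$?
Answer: $\frac{1}{2980} \approx 0.00033557$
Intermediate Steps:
$B{\left(y,T \right)} = -2 + T^{2}$ ($B{\left(y,T \right)} = -2 + T T = -2 + T^{2}$)
$\frac{1}{B{\left(-70,5 \right)} + 2957} = \frac{1}{\left(-2 + 5^{2}\right) + 2957} = \frac{1}{\left(-2 + 25\right) + 2957} = \frac{1}{23 + 2957} = \frac{1}{2980}$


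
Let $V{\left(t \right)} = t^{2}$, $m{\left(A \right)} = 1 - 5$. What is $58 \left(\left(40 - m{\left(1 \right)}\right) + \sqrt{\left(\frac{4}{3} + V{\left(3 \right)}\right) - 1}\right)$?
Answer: $2552 + \frac{116 \sqrt{21}}{3} \approx 2729.2$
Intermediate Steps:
$m{\left(A \right)} = -4$ ($m{\left(A \right)} = 1 - 5 = -4$)
$58 \left(\left(40 - m{\left(1 \right)}\right) + \sqrt{\left(\frac{4}{3} + V{\left(3 \right)}\right) - 1}\right) = 58 \left(\left(40 - -4\right) + \sqrt{\left(\frac{4}{3} + 3^{2}\right) - 1}\right) = 58 \left(\left(40 + 4\right) + \sqrt{\left(4 \cdot \frac{1}{3} + 9\right) - 1}\right) = 58 \left(44 + \sqrt{\left(\frac{4}{3} + 9\right) - 1}\right) = 58 \left(44 + \sqrt{\frac{31}{3} - 1}\right) = 58 \left(44 + \sqrt{\frac{28}{3}}\right) = 58 \left(44 + \frac{2 \sqrt{21}}{3}\right) = 2552 + \frac{116 \sqrt{21}}{3}$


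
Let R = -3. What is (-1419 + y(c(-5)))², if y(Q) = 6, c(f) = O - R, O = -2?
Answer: 1996569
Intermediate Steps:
c(f) = 1 (c(f) = -2 - 1*(-3) = -2 + 3 = 1)
(-1419 + y(c(-5)))² = (-1419 + 6)² = (-1413)² = 1996569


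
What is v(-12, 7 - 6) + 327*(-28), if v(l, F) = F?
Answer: -9155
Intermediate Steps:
v(-12, 7 - 6) + 327*(-28) = (7 - 6) + 327*(-28) = 1 - 9156 = -9155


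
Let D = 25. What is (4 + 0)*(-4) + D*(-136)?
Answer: -3416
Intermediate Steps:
(4 + 0)*(-4) + D*(-136) = (4 + 0)*(-4) + 25*(-136) = 4*(-4) - 3400 = -16 - 3400 = -3416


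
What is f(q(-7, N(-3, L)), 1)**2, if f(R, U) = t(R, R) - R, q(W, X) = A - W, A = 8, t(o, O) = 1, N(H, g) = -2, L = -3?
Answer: 196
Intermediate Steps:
q(W, X) = 8 - W
f(R, U) = 1 - R
f(q(-7, N(-3, L)), 1)**2 = (1 - (8 - 1*(-7)))**2 = (1 - (8 + 7))**2 = (1 - 1*15)**2 = (1 - 15)**2 = (-14)**2 = 196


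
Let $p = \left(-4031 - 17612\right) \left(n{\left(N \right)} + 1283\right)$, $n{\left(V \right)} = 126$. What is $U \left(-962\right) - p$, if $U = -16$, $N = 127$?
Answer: $30510379$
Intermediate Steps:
$p = -30494987$ ($p = \left(-4031 - 17612\right) \left(126 + 1283\right) = \left(-21643\right) 1409 = -30494987$)
$U \left(-962\right) - p = \left(-16\right) \left(-962\right) - -30494987 = 15392 + 30494987 = 30510379$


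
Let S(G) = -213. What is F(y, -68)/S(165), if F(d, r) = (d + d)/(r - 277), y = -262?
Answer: -524/73485 ≈ -0.0071307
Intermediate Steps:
F(d, r) = 2*d/(-277 + r) (F(d, r) = (2*d)/(-277 + r) = 2*d/(-277 + r))
F(y, -68)/S(165) = (2*(-262)/(-277 - 68))/(-213) = (2*(-262)/(-345))*(-1/213) = (2*(-262)*(-1/345))*(-1/213) = (524/345)*(-1/213) = -524/73485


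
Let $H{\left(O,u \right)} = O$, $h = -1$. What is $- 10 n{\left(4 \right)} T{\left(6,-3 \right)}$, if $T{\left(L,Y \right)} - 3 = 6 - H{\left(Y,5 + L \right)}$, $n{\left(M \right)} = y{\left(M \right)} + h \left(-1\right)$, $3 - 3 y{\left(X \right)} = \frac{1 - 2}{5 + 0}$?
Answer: $-248$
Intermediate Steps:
$y{\left(X \right)} = \frac{16}{15}$ ($y{\left(X \right)} = 1 - \frac{\left(1 - 2\right) \frac{1}{5 + 0}}{3} = 1 - \frac{\left(-1\right) \frac{1}{5}}{3} = 1 - - \frac{1}{15} = 1 + \frac{1}{15} = \frac{16}{15}$)
$n{\left(M \right)} = \frac{31}{15}$ ($n{\left(M \right)} = \frac{16}{15} - -1 = \frac{16}{15} + 1 = \frac{31}{15}$)
$T{\left(L,Y \right)} = 9 - Y$ ($T{\left(L,Y \right)} = 3 - \left(-6 + Y\right) = 9 - Y$)
$- 10 n{\left(4 \right)} T{\left(6,-3 \right)} = \left(-10\right) \frac{31}{15} \left(9 - -3\right) = - \frac{62 \left(9 + 3\right)}{3} = \left(- \frac{62}{3}\right) 12 = -248$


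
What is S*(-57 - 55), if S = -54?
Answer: 6048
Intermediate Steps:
S*(-57 - 55) = -54*(-57 - 55) = -54*(-112) = 6048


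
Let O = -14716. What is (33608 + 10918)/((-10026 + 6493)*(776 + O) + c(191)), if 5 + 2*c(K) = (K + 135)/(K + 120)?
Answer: 27695172/30633511211 ≈ 0.00090408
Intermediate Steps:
c(K) = -5/2 + (135 + K)/(2*(120 + K)) (c(K) = -5/2 + ((K + 135)/(K + 120))/2 = -5/2 + ((135 + K)/(120 + K))/2 = -5/2 + (135 + K)/(2*(120 + K)))
(33608 + 10918)/((-10026 + 6493)*(776 + O) + c(191)) = (33608 + 10918)/((-10026 + 6493)*(776 - 14716) + (-465 - 4*191)/(2*(120 + 191))) = 44526/(-3533*(-13940) + (½)*(-465 - 764)/311) = 44526/(49250020 + (½)*(1/311)*(-1229)) = 44526/(49250020 - 1229/622) = 44526/(30633511211/622) = 44526*(622/30633511211) = 27695172/30633511211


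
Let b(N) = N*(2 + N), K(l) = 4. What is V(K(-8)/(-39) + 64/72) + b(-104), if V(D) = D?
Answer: 1241228/117 ≈ 10609.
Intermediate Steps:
V(K(-8)/(-39) + 64/72) + b(-104) = (4/(-39) + 64/72) - 104*(2 - 104) = (4*(-1/39) + 64*(1/72)) - 104*(-102) = (-4/39 + 8/9) + 10608 = 92/117 + 10608 = 1241228/117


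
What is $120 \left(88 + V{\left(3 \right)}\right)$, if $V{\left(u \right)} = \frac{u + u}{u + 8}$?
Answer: $\frac{116880}{11} \approx 10625.0$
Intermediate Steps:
$V{\left(u \right)} = \frac{2 u}{8 + u}$
$120 \left(88 + V{\left(3 \right)}\right) = 120 \left(88 + 2 \cdot 3 \frac{1}{8 + 3}\right) = 120 \left(88 + 2 \cdot 3 \cdot \frac{1}{11}\right) = 120 \left(88 + \frac{6}{11}\right) = 120 \cdot \frac{974}{11} = \frac{116880}{11}$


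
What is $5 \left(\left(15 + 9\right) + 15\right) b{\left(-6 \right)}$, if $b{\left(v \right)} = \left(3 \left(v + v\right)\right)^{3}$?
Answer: $-9097920$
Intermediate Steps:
$b{\left(v \right)} = 216 v^{3}$ ($b{\left(v \right)} = \left(3 \cdot 2 v\right)^{3} = \left(6 v\right)^{3} = 216 v^{3}$)
$5 \left(\left(15 + 9\right) + 15\right) b{\left(-6 \right)} = 5 \left(\left(15 + 9\right) + 15\right) 216 \left(-6\right)^{3} = 5 \left(24 + 15\right) 216 \left(-216\right) = 5 \cdot 39 \left(-46656\right) = 195 \left(-46656\right) = -9097920$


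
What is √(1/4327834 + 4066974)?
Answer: √76175021400217159378/4327834 ≈ 2016.7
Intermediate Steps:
√(1/4327834 + 4066974) = √(17601188354317/4327834) = √76175021400217159378/4327834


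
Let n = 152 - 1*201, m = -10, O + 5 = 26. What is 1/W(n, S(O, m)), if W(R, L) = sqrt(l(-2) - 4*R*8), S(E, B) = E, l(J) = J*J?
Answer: sqrt(393)/786 ≈ 0.025222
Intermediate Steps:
O = 21 (O = -5 + 26 = 21)
l(J) = J**2
n = -49 (n = 152 - 201 = -49)
W(R, L) = sqrt(4 - 32*R) (W(R, L) = sqrt((-2)**2 - 4*R*8) = sqrt(4 - 32*R))
1/W(n, S(O, m)) = 1/(2*sqrt(1 - 8*(-49))) = 1/(2*sqrt(1 + 392)) = 1/(2*sqrt(393)) = sqrt(393)/786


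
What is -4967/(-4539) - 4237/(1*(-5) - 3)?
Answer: 19271479/36312 ≈ 530.72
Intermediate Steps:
-4967/(-4539) - 4237/(1*(-5) - 3) = -4967*(-1/4539) - 4237/(-5 - 3) = 4967/4539 - 4237/(-8) = 4967/4539 - 4237*(-⅛) = 4967/4539 + 4237/8 = 19271479/36312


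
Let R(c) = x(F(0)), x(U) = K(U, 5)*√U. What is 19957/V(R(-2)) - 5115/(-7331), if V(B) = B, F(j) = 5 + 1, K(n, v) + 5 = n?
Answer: 5115/7331 + 19957*√6/6 ≈ 8148.1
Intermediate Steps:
K(n, v) = -5 + n
F(j) = 6
x(U) = √U*(-5 + U) (x(U) = (-5 + U)*√U = √U*(-5 + U))
R(c) = √6 (R(c) = √6*(-5 + 6) = √6*1 = √6)
19957/V(R(-2)) - 5115/(-7331) = 19957/(√6) - 5115/(-7331) = 19957*(√6/6) - 5115*(-1/7331) = 19957*√6/6 + 5115/7331 = 5115/7331 + 19957*√6/6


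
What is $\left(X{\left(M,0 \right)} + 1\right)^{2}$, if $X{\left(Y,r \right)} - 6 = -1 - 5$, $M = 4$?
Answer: $1$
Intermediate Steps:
$X{\left(Y,r \right)} = 0$ ($X{\left(Y,r \right)} = 6 - 6 = 0$)
$\left(X{\left(M,0 \right)} + 1\right)^{2} = \left(0 + 1\right)^{2} = 1^{2} = 1$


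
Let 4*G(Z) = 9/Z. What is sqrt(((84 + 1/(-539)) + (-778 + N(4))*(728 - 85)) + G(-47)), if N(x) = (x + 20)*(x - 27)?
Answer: I*sqrt(44797846421427)/7238 ≈ 924.72*I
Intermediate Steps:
G(Z) = 9/(4*Z) (G(Z) = (9/Z)/4 = 9/(4*Z))
N(x) = (-27 + x)*(20 + x) (N(x) = (20 + x)*(-27 + x) = (-27 + x)*(20 + x))
sqrt(((84 + 1/(-539)) + (-778 + N(4))*(728 - 85)) + G(-47)) = sqrt(((84 + 1/(-539)) + (-778 + (-540 + 4**2 - 7*4))*(728 - 85)) + (9/4)/(-47)) = sqrt(((84 - 1/539) + (-778 + (-540 + 16 - 28))*643) + (9/4)*(-1/47)) = sqrt((45275/539 + (-778 - 552)*643) - 9/188) = sqrt((45275/539 - 1330*643) - 9/188) = sqrt((45275/539 - 855190) - 9/188) = sqrt(-460902135/539 - 9/188) = sqrt(-86649606231/101332) = I*sqrt(44797846421427)/7238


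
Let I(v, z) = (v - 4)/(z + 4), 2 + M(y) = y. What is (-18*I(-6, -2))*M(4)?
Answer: 180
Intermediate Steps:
M(y) = -2 + y
I(v, z) = (-4 + v)/(4 + z)
(-18*I(-6, -2))*M(4) = (-18*(-4 - 6)/(4 - 2))*(-2 + 4) = -18*(-10)/2*2 = -9*(-10)*2 = -18*(-5)*2 = 90*2 = 180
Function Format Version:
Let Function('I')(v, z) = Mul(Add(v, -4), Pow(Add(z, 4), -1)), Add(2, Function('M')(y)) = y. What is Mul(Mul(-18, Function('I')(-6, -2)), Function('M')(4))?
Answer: 180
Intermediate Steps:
Function('M')(y) = Add(-2, y)
Function('I')(v, z) = Mul(Pow(Add(4, z), -1), Add(-4, v)) (Function('I')(v, z) = Mul(Add(-4, v), Pow(Add(4, z), -1)) = Mul(Pow(Add(4, z), -1), Add(-4, v)))
Mul(Mul(-18, Function('I')(-6, -2)), Function('M')(4)) = Mul(Mul(-18, Mul(Pow(Add(4, -2), -1), Add(-4, -6))), Add(-2, 4)) = Mul(Mul(-18, Mul(Pow(2, -1), -10)), 2) = Mul(Mul(-18, Mul(Rational(1, 2), -10)), 2) = Mul(Mul(-18, -5), 2) = Mul(90, 2) = 180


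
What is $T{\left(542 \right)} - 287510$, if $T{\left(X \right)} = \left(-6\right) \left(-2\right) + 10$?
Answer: $-287488$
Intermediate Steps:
$T{\left(X \right)} = 22$ ($T{\left(X \right)} = 12 + 10 = 22$)
$T{\left(542 \right)} - 287510 = 22 - 287510 = -287488$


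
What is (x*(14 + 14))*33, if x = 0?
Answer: 0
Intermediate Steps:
(x*(14 + 14))*33 = (0*(14 + 14))*33 = (0*28)*33 = 0*33 = 0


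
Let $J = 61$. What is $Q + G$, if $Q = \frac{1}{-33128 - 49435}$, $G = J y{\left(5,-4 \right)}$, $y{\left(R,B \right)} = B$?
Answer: $- \frac{20145373}{82563} \approx -244.0$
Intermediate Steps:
$G = -244$ ($G = 61 \left(-4\right) = -244$)
$Q = - \frac{1}{82563}$ ($Q = \frac{1}{-82563} = - \frac{1}{82563} \approx -1.2112 \cdot 10^{-5}$)
$Q + G = - \frac{1}{82563} - 244 = - \frac{20145373}{82563}$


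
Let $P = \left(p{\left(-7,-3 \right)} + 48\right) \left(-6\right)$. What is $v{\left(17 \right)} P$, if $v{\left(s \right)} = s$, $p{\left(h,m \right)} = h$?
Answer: $-4182$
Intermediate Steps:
$P = -246$ ($P = \left(-7 + 48\right) \left(-6\right) = 41 \left(-6\right) = -246$)
$v{\left(17 \right)} P = 17 \left(-246\right) = -4182$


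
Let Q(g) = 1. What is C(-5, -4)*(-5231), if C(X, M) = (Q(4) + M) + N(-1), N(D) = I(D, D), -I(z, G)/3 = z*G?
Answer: 31386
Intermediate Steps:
I(z, G) = -3*G*z (I(z, G) = -3*z*G = -3*G*z)
N(D) = -3*D² (N(D) = -3*D*D = -3*D²)
C(X, M) = -2 + M (C(X, M) = (1 + M) - 3*(-1)² = (1 + M) - 3*1 = (1 + M) - 3 = -2 + M)
C(-5, -4)*(-5231) = (-2 - 4)*(-5231) = -6*(-5231) = 31386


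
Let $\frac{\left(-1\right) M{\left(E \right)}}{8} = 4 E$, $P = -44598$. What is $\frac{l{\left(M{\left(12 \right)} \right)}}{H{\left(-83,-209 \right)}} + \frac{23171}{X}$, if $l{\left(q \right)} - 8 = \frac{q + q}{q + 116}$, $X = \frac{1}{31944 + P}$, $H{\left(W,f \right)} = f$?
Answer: $- \frac{4105761294230}{14003} \approx -2.9321 \cdot 10^{8}$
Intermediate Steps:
$M{\left(E \right)} = - 32 E$ ($M{\left(E \right)} = - 8 \cdot 4 E = - 32 E$)
$X = - \frac{1}{12654}$ ($X = \frac{1}{31944 - 44598} = \frac{1}{-12654} = - \frac{1}{12654} \approx -7.9026 \cdot 10^{-5}$)
$l{\left(q \right)} = 8 + \frac{2 q}{116 + q}$ ($l{\left(q \right)} = 8 + \frac{q + q}{q + 116} = 8 + \frac{2 q}{116 + q}$)
$\frac{l{\left(M{\left(12 \right)} \right)}}{H{\left(-83,-209 \right)}} + \frac{23171}{X} = \frac{2 \frac{1}{116 - 384} \left(464 + 5 \left(\left(-32\right) 12\right)\right)}{-209} + \frac{23171}{- \frac{1}{12654}} = \frac{2 \left(464 + 5 \left(-384\right)\right)}{116 - 384} \left(- \frac{1}{209}\right) + 23171 \left(-12654\right) = \frac{2 \left(464 - 1920\right)}{-268} \left(- \frac{1}{209}\right) - 293205834 = 2 \left(- \frac{1}{268}\right) \left(-1456\right) \left(- \frac{1}{209}\right) - 293205834 = \frac{728}{67} \left(- \frac{1}{209}\right) - 293205834 = - \frac{728}{14003} - 293205834 = - \frac{4105761294230}{14003}$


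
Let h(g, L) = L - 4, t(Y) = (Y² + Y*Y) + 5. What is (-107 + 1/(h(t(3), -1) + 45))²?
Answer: 18309841/1600 ≈ 11444.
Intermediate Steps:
t(Y) = 5 + 2*Y² (t(Y) = (Y² + Y²) + 5 = 2*Y² + 5 = 5 + 2*Y²)
h(g, L) = -4 + L
(-107 + 1/(h(t(3), -1) + 45))² = (-107 + 1/((-4 - 1) + 45))² = (-107 + 1/(-5 + 45))² = (-107 + 1/40)² = (-4279/40)² = 18309841/1600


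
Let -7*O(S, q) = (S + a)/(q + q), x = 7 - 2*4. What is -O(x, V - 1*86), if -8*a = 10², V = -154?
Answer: 9/2240 ≈ 0.0040179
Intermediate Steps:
a = -25/2 (a = -⅛*10² = -⅛*100 = -25/2 ≈ -12.500)
x = -1 (x = 7 - 8 = -1)
O(S, q) = -(-25/2 + S)/(14*q) (O(S, q) = -(S - 25/2)/(7*(q + q)) = -(-25/2 + S)/(7*(2*q)) = -(-25/2 + S)*1/(2*q)/7 = -(-25/2 + S)/(14*q))
-O(x, V - 1*86) = -(25 - 2*(-1))/(28*(-154 - 1*86)) = -(25 + 2)/(28*(-154 - 86)) = -27/(28*(-240)) = -(-1)*27/(28*240) = -1*(-9/2240) = 9/2240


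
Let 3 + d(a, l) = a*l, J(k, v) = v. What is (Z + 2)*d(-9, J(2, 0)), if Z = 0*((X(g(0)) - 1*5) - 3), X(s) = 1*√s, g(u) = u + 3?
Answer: -6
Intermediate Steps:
g(u) = 3 + u
X(s) = √s
d(a, l) = -3 + a*l
Z = 0 (Z = 0*((√(3 + 0) - 1*5) - 3) = 0*((√3 - 5) - 3) = 0*((-5 + √3) - 3) = 0*(-8 + √3) = 0)
(Z + 2)*d(-9, J(2, 0)) = (0 + 2)*(-3 - 9*0) = 2*(-3 + 0) = 2*(-3) = -6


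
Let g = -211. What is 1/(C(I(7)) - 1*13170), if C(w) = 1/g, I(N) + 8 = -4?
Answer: -211/2778871 ≈ -7.5930e-5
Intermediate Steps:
I(N) = -12 (I(N) = -8 - 4 = -12)
C(w) = -1/211 (C(w) = 1/(-211) = -1/211)
1/(C(I(7)) - 1*13170) = 1/(-1/211 - 1*13170) = 1/(-1/211 - 13170) = 1/(-2778871/211) = -211/2778871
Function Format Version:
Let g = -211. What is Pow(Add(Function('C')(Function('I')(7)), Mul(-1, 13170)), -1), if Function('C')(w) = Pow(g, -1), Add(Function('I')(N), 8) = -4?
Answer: Rational(-211, 2778871) ≈ -7.5930e-5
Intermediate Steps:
Function('I')(N) = -12 (Function('I')(N) = Add(-8, -4) = -12)
Function('C')(w) = Rational(-1, 211) (Function('C')(w) = Pow(-211, -1) = Rational(-1, 211))
Pow(Add(Function('C')(Function('I')(7)), Mul(-1, 13170)), -1) = Pow(Add(Rational(-1, 211), Mul(-1, 13170)), -1) = Pow(Add(Rational(-1, 211), -13170), -1) = Pow(Rational(-2778871, 211), -1) = Rational(-211, 2778871)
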